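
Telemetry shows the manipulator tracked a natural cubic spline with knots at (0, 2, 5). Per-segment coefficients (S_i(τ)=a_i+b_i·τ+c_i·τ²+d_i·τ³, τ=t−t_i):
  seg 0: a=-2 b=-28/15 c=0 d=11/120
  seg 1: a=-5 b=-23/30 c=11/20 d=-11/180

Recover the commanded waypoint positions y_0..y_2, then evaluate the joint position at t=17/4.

y_0=-2 y_1=-5 y_2=-4
S(17/4) = -1187/256

y_0 = S_0(0) = a_0 = -2
y_1 = S_1(0) = a_1 = -5
y_2 = S_1(3) = -4
t_q=17/4 is in segment 1 (τ=9/4); S_1(τ)=-1187/256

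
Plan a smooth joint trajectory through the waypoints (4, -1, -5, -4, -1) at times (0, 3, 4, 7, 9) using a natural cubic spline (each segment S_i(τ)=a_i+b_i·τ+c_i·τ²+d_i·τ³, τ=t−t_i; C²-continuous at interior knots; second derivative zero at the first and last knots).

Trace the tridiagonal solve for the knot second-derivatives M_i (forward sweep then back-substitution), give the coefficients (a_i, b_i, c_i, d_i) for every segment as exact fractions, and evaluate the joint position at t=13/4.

  seg 0: a=4 b=-209/372 c=0 d=-137/1116
  seg 1: a=-1 b=-721/186 c=-137/124 d=365/372
  seg 2: a=-5 b=-1169/372 c=57/31 d=-253/1116
  seg 3: a=-4 b=329/186 c=-25/124 d=25/744
S(13/4) = -16053/7936

Δ: Δ0=-5/3, Δ1=-4, Δ2=1/3, Δ3=3/2
row 1: diag=8, rhs=-14; c'=1/8, d'=-7/4
row 2: denom=8−1·1/8=63/8; d'=(26−1·-7/4)/(63/8)=74/21
row 3: denom=10−3·8/21=62/7; d'=(7−3·74/21)/(62/7)=-25/62
back: M3=-25/62
back: M2=74/21−8/21·-25/62=114/31
back: M1=-7/4−1/8·114/31=-137/62
M: M0=0, M1=-137/62, M2=114/31, M3=-25/62, M4=0
seg 0: a=4, c=M0/2=0, d=(M1−M0)/(6·3)=-137/1116, b=Δ0−h0·(2M0+M1)/6=-209/372
seg 1: a=-1, c=M1/2=-137/124, d=(M2−M1)/(6·1)=365/372, b=Δ1−h1·(2M1+M2)/6=-721/186
seg 2: a=-5, c=M2/2=57/31, d=(M3−M2)/(6·3)=-253/1116, b=Δ2−h2·(2M2+M3)/6=-1169/372
seg 3: a=-4, c=M3/2=-25/124, d=(M4−M3)/(6·2)=25/744, b=Δ3−h3·(2M3+M4)/6=329/186
t_q=13/4 → seg 1, τ=1/4; S=-1+-721/186·τ+-137/124·τ²+365/372·τ³=-16053/7936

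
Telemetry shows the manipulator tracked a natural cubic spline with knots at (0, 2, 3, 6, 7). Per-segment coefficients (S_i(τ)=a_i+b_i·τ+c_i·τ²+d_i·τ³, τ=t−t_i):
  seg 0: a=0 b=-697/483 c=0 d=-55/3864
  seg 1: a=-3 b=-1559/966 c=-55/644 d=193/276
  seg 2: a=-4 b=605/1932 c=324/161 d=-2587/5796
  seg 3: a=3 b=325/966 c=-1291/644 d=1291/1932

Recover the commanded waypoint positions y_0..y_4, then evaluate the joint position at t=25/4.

y_0=0 y_1=-3 y_2=-4 y_3=3 y_4=2
S(25/4) = 17483/5888

y_0 = S_0(0) = a_0 = 0
y_1 = S_1(0) = a_1 = -3
y_2 = S_2(0) = a_2 = -4
y_3 = S_3(0) = a_3 = 3
y_4 = S_3(1) = 2
t_q=25/4 is in segment 3 (τ=1/4); S_3(τ)=17483/5888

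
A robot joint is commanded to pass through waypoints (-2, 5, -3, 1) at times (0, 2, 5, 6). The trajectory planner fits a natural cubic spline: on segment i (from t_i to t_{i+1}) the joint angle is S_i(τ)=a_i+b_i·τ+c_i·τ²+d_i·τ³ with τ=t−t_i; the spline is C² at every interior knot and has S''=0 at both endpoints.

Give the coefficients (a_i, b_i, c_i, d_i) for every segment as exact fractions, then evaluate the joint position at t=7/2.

Δ: Δ0=7/2, Δ1=-8/3, Δ2=4
row 1: diag=10, rhs=-37; c'=3/10, d'=-37/10
row 2: denom=8−3·3/10=71/10; d'=(40−3·-37/10)/(71/10)=511/71
back: M2=511/71
back: M1=-37/10−3/10·511/71=-416/71
M: M0=0, M1=-416/71, M2=511/71, M3=0
seg 0: a=-2, c=M0/2=0, d=(M1−M0)/(6·2)=-104/213, b=Δ0−h0·(2M0+M1)/6=2323/426
seg 1: a=5, c=M1/2=-208/71, d=(M2−M1)/(6·3)=103/142, b=Δ1−h1·(2M1+M2)/6=-173/426
seg 2: a=-3, c=M2/2=511/142, d=(M3−M2)/(6·1)=-511/426, b=Δ2−h2·(2M2+M3)/6=341/213
t_q=7/2 → seg 1, τ=3/2; S=5+-173/426·τ+-208/71·τ²+103/142·τ³=281/1136

  seg 0: a=-2 b=2323/426 c=0 d=-104/213
  seg 1: a=5 b=-173/426 c=-208/71 d=103/142
  seg 2: a=-3 b=341/213 c=511/142 d=-511/426
S(7/2) = 281/1136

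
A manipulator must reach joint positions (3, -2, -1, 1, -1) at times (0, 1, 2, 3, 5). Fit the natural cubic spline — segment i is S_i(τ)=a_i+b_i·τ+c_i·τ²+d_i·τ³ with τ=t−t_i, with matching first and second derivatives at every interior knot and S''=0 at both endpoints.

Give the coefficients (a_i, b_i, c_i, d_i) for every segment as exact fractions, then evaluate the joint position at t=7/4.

Δ: Δ0=-5, Δ1=1, Δ2=2, Δ3=-1
row 1: diag=4, rhs=36; c'=1/4, d'=9
row 2: denom=4−1·1/4=15/4; d'=(6−1·9)/(15/4)=-4/5
row 3: denom=6−1·4/15=86/15; d'=(-18−1·-4/5)/(86/15)=-3
back: M3=-3
back: M2=-4/5−4/15·-3=0
back: M1=9−1/4·0=9
M: M0=0, M1=9, M2=0, M3=-3, M4=0
seg 0: a=3, c=M0/2=0, d=(M1−M0)/(6·1)=3/2, b=Δ0−h0·(2M0+M1)/6=-13/2
seg 1: a=-2, c=M1/2=9/2, d=(M2−M1)/(6·1)=-3/2, b=Δ1−h1·(2M1+M2)/6=-2
seg 2: a=-1, c=M2/2=0, d=(M3−M2)/(6·1)=-1/2, b=Δ2−h2·(2M2+M3)/6=5/2
seg 3: a=1, c=M3/2=-3/2, d=(M4−M3)/(6·2)=1/4, b=Δ3−h3·(2M3+M4)/6=1
t_q=7/4 → seg 1, τ=3/4; S=-2+-2·τ+9/2·τ²+-3/2·τ³=-205/128

  seg 0: a=3 b=-13/2 c=0 d=3/2
  seg 1: a=-2 b=-2 c=9/2 d=-3/2
  seg 2: a=-1 b=5/2 c=0 d=-1/2
  seg 3: a=1 b=1 c=-3/2 d=1/4
S(7/4) = -205/128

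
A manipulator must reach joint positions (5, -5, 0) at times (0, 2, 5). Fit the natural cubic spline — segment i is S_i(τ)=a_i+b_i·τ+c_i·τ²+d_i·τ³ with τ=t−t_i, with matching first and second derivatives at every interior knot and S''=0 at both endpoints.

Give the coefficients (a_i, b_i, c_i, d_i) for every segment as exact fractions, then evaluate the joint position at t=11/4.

  seg 0: a=5 b=-19/3 c=0 d=1/3
  seg 1: a=-5 b=-7/3 c=2 d=-2/9
S(11/4) = -183/32

Δ: Δ0=-5, Δ1=5/3
row 1: diag=10, rhs=40; c'=3/10, d'=4
back: M1=4
M: M0=0, M1=4, M2=0
seg 0: a=5, c=M0/2=0, d=(M1−M0)/(6·2)=1/3, b=Δ0−h0·(2M0+M1)/6=-19/3
seg 1: a=-5, c=M1/2=2, d=(M2−M1)/(6·3)=-2/9, b=Δ1−h1·(2M1+M2)/6=-7/3
t_q=11/4 → seg 1, τ=3/4; S=-5+-7/3·τ+2·τ²+-2/9·τ³=-183/32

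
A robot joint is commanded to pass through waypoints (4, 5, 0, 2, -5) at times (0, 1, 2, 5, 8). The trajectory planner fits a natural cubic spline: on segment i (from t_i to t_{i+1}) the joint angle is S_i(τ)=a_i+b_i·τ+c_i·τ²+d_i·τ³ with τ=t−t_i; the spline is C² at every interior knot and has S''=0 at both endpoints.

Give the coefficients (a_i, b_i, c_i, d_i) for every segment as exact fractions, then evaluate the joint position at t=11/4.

  seg 0: a=4 b=935/336 c=0 d=-599/336
  seg 1: a=5 b=-431/168 c=-599/112 d=979/336
  seg 2: a=0 b=-217/48 c=95/28 d=-559/1008
  seg 3: a=2 b=145/168 c=-179/112 d=179/1008
S(11/4) = -12301/7168

Δ: Δ0=1, Δ1=-5, Δ2=2/3, Δ3=-7/3
row 1: diag=4, rhs=-36; c'=1/4, d'=-9
row 2: denom=8−1·1/4=31/4; d'=(34−1·-9)/(31/4)=172/31
row 3: denom=12−3·12/31=336/31; d'=(-18−3·172/31)/(336/31)=-179/56
back: M3=-179/56
back: M2=172/31−12/31·-179/56=95/14
back: M1=-9−1/4·95/14=-599/56
M: M0=0, M1=-599/56, M2=95/14, M3=-179/56, M4=0
seg 0: a=4, c=M0/2=0, d=(M1−M0)/(6·1)=-599/336, b=Δ0−h0·(2M0+M1)/6=935/336
seg 1: a=5, c=M1/2=-599/112, d=(M2−M1)/(6·1)=979/336, b=Δ1−h1·(2M1+M2)/6=-431/168
seg 2: a=0, c=M2/2=95/28, d=(M3−M2)/(6·3)=-559/1008, b=Δ2−h2·(2M2+M3)/6=-217/48
seg 3: a=2, c=M3/2=-179/112, d=(M4−M3)/(6·3)=179/1008, b=Δ3−h3·(2M3+M4)/6=145/168
t_q=11/4 → seg 2, τ=3/4; S=0+-217/48·τ+95/28·τ²+-559/1008·τ³=-12301/7168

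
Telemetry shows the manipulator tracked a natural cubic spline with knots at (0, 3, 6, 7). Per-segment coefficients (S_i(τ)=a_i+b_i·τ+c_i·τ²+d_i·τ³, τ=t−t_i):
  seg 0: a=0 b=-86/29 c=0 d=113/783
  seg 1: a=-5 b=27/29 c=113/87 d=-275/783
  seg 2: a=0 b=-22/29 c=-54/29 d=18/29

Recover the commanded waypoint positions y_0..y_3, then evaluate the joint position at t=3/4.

y_0 = S_0(0) = a_0 = 0
y_1 = S_1(0) = a_1 = -5
y_2 = S_2(0) = a_2 = 0
y_3 = S_2(1) = -2
t_q=3/4 is in segment 0 (τ=3/4); S_0(τ)=-4015/1856

y_0=0 y_1=-5 y_2=0 y_3=-2
S(3/4) = -4015/1856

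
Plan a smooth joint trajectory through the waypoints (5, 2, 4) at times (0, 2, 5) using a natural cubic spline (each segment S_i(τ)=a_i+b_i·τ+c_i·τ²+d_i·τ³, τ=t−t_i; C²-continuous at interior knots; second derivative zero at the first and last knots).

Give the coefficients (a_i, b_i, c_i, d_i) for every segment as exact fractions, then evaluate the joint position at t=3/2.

Δ: Δ0=-3/2, Δ1=2/3
row 1: diag=10, rhs=13; c'=3/10, d'=13/10
back: M1=13/10
M: M0=0, M1=13/10, M2=0
seg 0: a=5, c=M0/2=0, d=(M1−M0)/(6·2)=13/120, b=Δ0−h0·(2M0+M1)/6=-29/15
seg 1: a=2, c=M1/2=13/20, d=(M2−M1)/(6·3)=-13/180, b=Δ1−h1·(2M1+M2)/6=-19/30
t_q=3/2 → seg 0, τ=3/2; S=5+-29/15·τ+0·τ²+13/120·τ³=789/320

  seg 0: a=5 b=-29/15 c=0 d=13/120
  seg 1: a=2 b=-19/30 c=13/20 d=-13/180
S(3/2) = 789/320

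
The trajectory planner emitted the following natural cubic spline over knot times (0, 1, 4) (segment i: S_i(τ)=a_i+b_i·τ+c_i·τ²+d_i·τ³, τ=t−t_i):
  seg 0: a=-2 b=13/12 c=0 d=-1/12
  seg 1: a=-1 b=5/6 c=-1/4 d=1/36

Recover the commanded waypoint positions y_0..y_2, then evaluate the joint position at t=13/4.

y_0=-2 y_1=-1 y_2=0
S(13/4) = -19/256

y_0 = S_0(0) = a_0 = -2
y_1 = S_1(0) = a_1 = -1
y_2 = S_1(3) = 0
t_q=13/4 is in segment 1 (τ=9/4); S_1(τ)=-19/256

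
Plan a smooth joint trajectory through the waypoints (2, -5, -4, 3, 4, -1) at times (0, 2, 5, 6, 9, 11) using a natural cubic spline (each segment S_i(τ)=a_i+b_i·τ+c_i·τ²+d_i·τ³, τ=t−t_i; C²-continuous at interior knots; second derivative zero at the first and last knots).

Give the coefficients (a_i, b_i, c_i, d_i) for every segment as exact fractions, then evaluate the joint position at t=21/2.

  seg 0: a=2 b=-4085/1098 c=0 d=121/2196
  seg 1: a=-5 b=-3359/1098 c=121/366 d=1318/4941
  seg 2: a=-4 b=6727/1098 c=2999/1098 d=-340/183
  seg 3: a=3 b=6605/1098 c=-3121/1098 d=1562/4941
  seg 4: a=4 b=-2749/1098 c=1/366 d=-1/2196
S(21/2) = 1459/5856

Δ: Δ0=-7/2, Δ1=1/3, Δ2=7, Δ3=1/3, Δ4=-5/2
row 1: diag=10, rhs=23; c'=3/10, d'=23/10
row 2: denom=8−3·3/10=71/10; d'=(40−3·23/10)/(71/10)=331/71
row 3: denom=8−1·10/71=558/71; d'=(-40−1·331/71)/(558/71)=-1057/186
row 4: denom=10−3·71/186=549/62; d'=(-17−3·-1057/186)/(549/62)=1/183
back: M4=1/183
back: M3=-1057/186−71/186·1/183=-3121/549
back: M2=331/71−10/71·-3121/549=2999/549
back: M1=23/10−3/10·2999/549=121/183
M: M0=0, M1=121/183, M2=2999/549, M3=-3121/549, M4=1/183, M5=0
seg 0: a=2, c=M0/2=0, d=(M1−M0)/(6·2)=121/2196, b=Δ0−h0·(2M0+M1)/6=-4085/1098
seg 1: a=-5, c=M1/2=121/366, d=(M2−M1)/(6·3)=1318/4941, b=Δ1−h1·(2M1+M2)/6=-3359/1098
seg 2: a=-4, c=M2/2=2999/1098, d=(M3−M2)/(6·1)=-340/183, b=Δ2−h2·(2M2+M3)/6=6727/1098
seg 3: a=3, c=M3/2=-3121/1098, d=(M4−M3)/(6·3)=1562/4941, b=Δ3−h3·(2M3+M4)/6=6605/1098
seg 4: a=4, c=M4/2=1/366, d=(M5−M4)/(6·2)=-1/2196, b=Δ4−h4·(2M4+M5)/6=-2749/1098
t_q=21/2 → seg 4, τ=3/2; S=4+-2749/1098·τ+1/366·τ²+-1/2196·τ³=1459/5856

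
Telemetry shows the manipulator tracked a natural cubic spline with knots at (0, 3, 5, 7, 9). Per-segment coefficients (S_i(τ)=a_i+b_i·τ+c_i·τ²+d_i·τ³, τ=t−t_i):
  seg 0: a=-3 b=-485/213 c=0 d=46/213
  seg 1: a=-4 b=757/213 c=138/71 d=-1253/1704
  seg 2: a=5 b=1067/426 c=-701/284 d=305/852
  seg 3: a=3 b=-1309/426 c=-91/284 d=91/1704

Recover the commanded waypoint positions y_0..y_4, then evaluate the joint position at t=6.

y_0=-3 y_1=-4 y_2=5 y_3=3 y_4=-4
S(6) = 383/71

y_0 = S_0(0) = a_0 = -3
y_1 = S_1(0) = a_1 = -4
y_2 = S_2(0) = a_2 = 5
y_3 = S_3(0) = a_3 = 3
y_4 = S_3(2) = -4
t_q=6 is in segment 2 (τ=1); S_2(τ)=383/71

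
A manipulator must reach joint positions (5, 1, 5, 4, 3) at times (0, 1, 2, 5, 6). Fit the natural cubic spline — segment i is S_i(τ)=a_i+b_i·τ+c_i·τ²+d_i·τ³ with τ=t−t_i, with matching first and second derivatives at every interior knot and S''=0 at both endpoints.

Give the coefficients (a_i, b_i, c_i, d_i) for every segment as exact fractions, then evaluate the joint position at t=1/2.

Δ: Δ0=-4, Δ1=4, Δ2=-1/3, Δ3=-1
row 1: diag=4, rhs=48; c'=1/4, d'=12
row 2: denom=8−1·1/4=31/4; d'=(-26−1·12)/(31/4)=-152/31
row 3: denom=8−3·12/31=212/31; d'=(-4−3·-152/31)/(212/31)=83/53
back: M3=83/53
back: M2=-152/31−12/31·83/53=-292/53
back: M1=12−1/4·-292/53=709/53
M: M0=0, M1=709/53, M2=-292/53, M3=83/53, M4=0
seg 0: a=5, c=M0/2=0, d=(M1−M0)/(6·1)=709/318, b=Δ0−h0·(2M0+M1)/6=-1981/318
seg 1: a=1, c=M1/2=709/106, d=(M2−M1)/(6·1)=-1001/318, b=Δ1−h1·(2M1+M2)/6=73/159
seg 2: a=5, c=M2/2=-146/53, d=(M3−M2)/(6·3)=125/318, b=Δ2−h2·(2M2+M3)/6=1397/318
seg 3: a=4, c=M3/2=83/106, d=(M4−M3)/(6·1)=-83/318, b=Δ3−h3·(2M3+M4)/6=-242/159
t_q=1/2 → seg 0, τ=1/2; S=5+-1981/318·τ+0·τ²+709/318·τ³=1835/848

  seg 0: a=5 b=-1981/318 c=0 d=709/318
  seg 1: a=1 b=73/159 c=709/106 d=-1001/318
  seg 2: a=5 b=1397/318 c=-146/53 d=125/318
  seg 3: a=4 b=-242/159 c=83/106 d=-83/318
S(1/2) = 1835/848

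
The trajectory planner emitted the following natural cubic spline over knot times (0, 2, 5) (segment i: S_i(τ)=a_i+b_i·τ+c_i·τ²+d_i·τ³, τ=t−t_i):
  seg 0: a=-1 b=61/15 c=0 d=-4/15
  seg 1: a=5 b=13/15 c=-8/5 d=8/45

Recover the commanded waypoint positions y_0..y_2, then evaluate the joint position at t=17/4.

y_0=-1 y_1=5 y_2=-2
S(17/4) = 7/8

y_0 = S_0(0) = a_0 = -1
y_1 = S_1(0) = a_1 = 5
y_2 = S_1(3) = -2
t_q=17/4 is in segment 1 (τ=9/4); S_1(τ)=7/8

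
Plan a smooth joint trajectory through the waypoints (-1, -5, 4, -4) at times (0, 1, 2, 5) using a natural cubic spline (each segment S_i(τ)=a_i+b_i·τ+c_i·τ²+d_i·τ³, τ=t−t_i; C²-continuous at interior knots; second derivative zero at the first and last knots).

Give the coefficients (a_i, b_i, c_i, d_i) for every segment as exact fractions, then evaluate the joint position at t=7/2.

Δ: Δ0=-4, Δ1=9, Δ2=-8/3
row 1: diag=4, rhs=78; c'=1/4, d'=39/2
row 2: denom=8−1·1/4=31/4; d'=(-70−1·39/2)/(31/4)=-358/31
back: M2=-358/31
back: M1=39/2−1/4·-358/31=694/31
M: M0=0, M1=694/31, M2=-358/31, M3=0
seg 0: a=-1, c=M0/2=0, d=(M1−M0)/(6·1)=347/93, b=Δ0−h0·(2M0+M1)/6=-719/93
seg 1: a=-5, c=M1/2=347/31, d=(M2−M1)/(6·1)=-526/93, b=Δ1−h1·(2M1+M2)/6=322/93
seg 2: a=4, c=M2/2=-179/31, d=(M3−M2)/(6·3)=179/279, b=Δ2−h2·(2M2+M3)/6=826/93
t_q=7/2 → seg 2, τ=3/2; S=4+826/93·τ+-179/31·τ²+179/279·τ³=1611/248

  seg 0: a=-1 b=-719/93 c=0 d=347/93
  seg 1: a=-5 b=322/93 c=347/31 d=-526/93
  seg 2: a=4 b=826/93 c=-179/31 d=179/279
S(7/2) = 1611/248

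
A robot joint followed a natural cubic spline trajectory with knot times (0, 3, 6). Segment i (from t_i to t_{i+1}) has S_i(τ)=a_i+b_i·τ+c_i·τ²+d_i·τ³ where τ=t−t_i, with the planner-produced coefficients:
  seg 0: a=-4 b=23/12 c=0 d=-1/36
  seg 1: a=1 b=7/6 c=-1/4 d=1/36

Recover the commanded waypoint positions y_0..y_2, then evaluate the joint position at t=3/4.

y_0 = S_0(0) = a_0 = -4
y_1 = S_1(0) = a_1 = 1
y_2 = S_1(3) = 3
t_q=3/4 is in segment 0 (τ=3/4); S_0(τ)=-659/256

y_0=-4 y_1=1 y_2=3
S(3/4) = -659/256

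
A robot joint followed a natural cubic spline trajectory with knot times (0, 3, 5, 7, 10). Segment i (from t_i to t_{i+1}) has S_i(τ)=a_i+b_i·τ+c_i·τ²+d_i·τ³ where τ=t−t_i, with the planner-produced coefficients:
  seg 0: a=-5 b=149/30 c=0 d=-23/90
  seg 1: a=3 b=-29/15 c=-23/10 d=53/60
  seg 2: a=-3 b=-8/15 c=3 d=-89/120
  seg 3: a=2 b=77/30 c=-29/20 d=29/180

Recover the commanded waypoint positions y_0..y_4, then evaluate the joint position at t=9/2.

y_0 = S_0(0) = a_0 = -5
y_1 = S_1(0) = a_1 = 3
y_2 = S_2(0) = a_2 = -3
y_3 = S_3(0) = a_3 = 2
y_4 = S_3(3) = 1
t_q=9/2 is in segment 1 (τ=3/2); S_1(τ)=-67/32

y_0=-5 y_1=3 y_2=-3 y_3=2 y_4=1
S(9/2) = -67/32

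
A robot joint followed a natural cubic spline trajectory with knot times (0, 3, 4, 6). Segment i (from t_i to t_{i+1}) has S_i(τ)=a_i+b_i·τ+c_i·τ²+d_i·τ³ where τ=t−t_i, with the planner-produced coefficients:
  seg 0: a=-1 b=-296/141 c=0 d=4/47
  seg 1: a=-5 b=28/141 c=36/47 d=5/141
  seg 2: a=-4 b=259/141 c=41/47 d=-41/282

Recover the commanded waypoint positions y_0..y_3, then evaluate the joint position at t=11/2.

y_0 = S_0(0) = a_0 = -1
y_1 = S_1(0) = a_1 = -5
y_2 = S_2(0) = a_2 = -4
y_3 = S_2(2) = 2
t_q=11/2 is in segment 2 (τ=3/2); S_2(τ)=171/752

y_0=-1 y_1=-5 y_2=-4 y_3=2
S(11/2) = 171/752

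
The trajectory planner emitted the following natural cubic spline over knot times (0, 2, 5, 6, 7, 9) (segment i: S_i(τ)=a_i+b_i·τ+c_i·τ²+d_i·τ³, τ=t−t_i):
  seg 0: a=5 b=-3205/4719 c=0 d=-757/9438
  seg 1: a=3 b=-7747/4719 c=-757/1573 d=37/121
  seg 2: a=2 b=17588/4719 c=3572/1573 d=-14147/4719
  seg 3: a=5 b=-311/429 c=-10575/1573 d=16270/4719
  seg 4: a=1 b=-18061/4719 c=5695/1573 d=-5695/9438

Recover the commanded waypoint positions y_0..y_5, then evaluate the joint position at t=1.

y_0 = S_0(0) = a_0 = 5
y_1 = S_1(0) = a_1 = 3
y_2 = S_2(0) = a_2 = 2
y_3 = S_3(0) = a_3 = 5
y_4 = S_4(0) = a_4 = 1
y_5 = S_4(2) = 3
t_q=1 is in segment 0 (τ=1); S_0(τ)=13341/3146

y_0=5 y_1=3 y_2=2 y_3=5 y_4=1 y_5=3
S(1) = 13341/3146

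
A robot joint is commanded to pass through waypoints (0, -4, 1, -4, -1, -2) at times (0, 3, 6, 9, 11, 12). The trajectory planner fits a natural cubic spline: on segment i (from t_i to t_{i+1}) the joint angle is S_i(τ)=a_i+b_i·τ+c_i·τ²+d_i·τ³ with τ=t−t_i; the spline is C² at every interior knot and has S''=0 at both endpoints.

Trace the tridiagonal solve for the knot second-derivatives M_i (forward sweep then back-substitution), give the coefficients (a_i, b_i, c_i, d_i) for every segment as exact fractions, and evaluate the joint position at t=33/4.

  seg 0: a=0 b=-2851/1152 c=0 d=1315/10368
  seg 1: a=-4 b=547/576 c=1315/1152 d=-3119/10368
  seg 2: a=1 b=-373/1152 c=-451/288 d=3865/10368
  seg 3: a=-4 b=199/576 c=229/128 d=-349/576
  seg 4: a=-1 b=133/576 c=-709/384 d=709/1152
S(33/4) = -27935/8192

Δ: Δ0=-4/3, Δ1=5/3, Δ2=-5/3, Δ3=3/2, Δ4=-1
row 1: diag=12, rhs=18; c'=1/4, d'=3/2
row 2: denom=12−3·1/4=45/4; d'=(-20−3·3/2)/(45/4)=-98/45
row 3: denom=10−3·4/15=46/5; d'=(19−3·-98/45)/(46/5)=383/138
row 4: denom=6−2·5/23=128/23; d'=(-15−2·383/138)/(128/23)=-709/192
back: M4=-709/192
back: M3=383/138−5/23·-709/192=229/64
back: M2=-98/45−4/15·229/64=-451/144
back: M1=3/2−1/4·-451/144=1315/576
M: M0=0, M1=1315/576, M2=-451/144, M3=229/64, M4=-709/192, M5=0
seg 0: a=0, c=M0/2=0, d=(M1−M0)/(6·3)=1315/10368, b=Δ0−h0·(2M0+M1)/6=-2851/1152
seg 1: a=-4, c=M1/2=1315/1152, d=(M2−M1)/(6·3)=-3119/10368, b=Δ1−h1·(2M1+M2)/6=547/576
seg 2: a=1, c=M2/2=-451/288, d=(M3−M2)/(6·3)=3865/10368, b=Δ2−h2·(2M2+M3)/6=-373/1152
seg 3: a=-4, c=M3/2=229/128, d=(M4−M3)/(6·2)=-349/576, b=Δ3−h3·(2M3+M4)/6=199/576
seg 4: a=-1, c=M4/2=-709/384, d=(M5−M4)/(6·1)=709/1152, b=Δ4−h4·(2M4+M5)/6=133/576
t_q=33/4 → seg 2, τ=9/4; S=1+-373/1152·τ+-451/288·τ²+3865/10368·τ³=-27935/8192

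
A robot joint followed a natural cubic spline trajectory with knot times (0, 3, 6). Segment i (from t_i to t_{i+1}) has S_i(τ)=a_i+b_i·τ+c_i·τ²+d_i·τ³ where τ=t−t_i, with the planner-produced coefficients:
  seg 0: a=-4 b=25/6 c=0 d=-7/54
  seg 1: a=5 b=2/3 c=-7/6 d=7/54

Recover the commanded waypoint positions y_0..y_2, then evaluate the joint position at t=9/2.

y_0=-4 y_1=5 y_2=0
S(9/2) = 61/16

y_0 = S_0(0) = a_0 = -4
y_1 = S_1(0) = a_1 = 5
y_2 = S_1(3) = 0
t_q=9/2 is in segment 1 (τ=3/2); S_1(τ)=61/16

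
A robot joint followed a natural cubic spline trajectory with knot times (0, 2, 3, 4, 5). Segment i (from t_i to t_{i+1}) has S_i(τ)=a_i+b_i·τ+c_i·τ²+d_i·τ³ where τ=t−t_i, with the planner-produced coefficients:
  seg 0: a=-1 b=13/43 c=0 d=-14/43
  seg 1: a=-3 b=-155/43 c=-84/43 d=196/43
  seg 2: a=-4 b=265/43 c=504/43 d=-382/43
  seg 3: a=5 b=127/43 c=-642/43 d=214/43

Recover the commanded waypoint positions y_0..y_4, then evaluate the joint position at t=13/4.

y_0 = S_0(0) = a_0 = -1
y_1 = S_1(0) = a_1 = -3
y_2 = S_2(0) = a_2 = -4
y_3 = S_3(0) = a_3 = 5
y_4 = S_3(1) = -2
t_q=13/4 is in segment 2 (τ=1/4); S_2(τ)=-2567/1376

y_0=-1 y_1=-3 y_2=-4 y_3=5 y_4=-2
S(13/4) = -2567/1376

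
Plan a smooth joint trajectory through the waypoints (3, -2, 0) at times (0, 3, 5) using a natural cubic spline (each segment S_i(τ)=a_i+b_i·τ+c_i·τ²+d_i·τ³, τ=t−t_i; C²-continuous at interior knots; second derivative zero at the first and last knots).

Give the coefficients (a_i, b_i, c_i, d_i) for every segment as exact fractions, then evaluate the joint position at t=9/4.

Δ: Δ0=-5/3, Δ1=1
row 1: diag=10, rhs=16; c'=1/5, d'=8/5
back: M1=8/5
M: M0=0, M1=8/5, M2=0
seg 0: a=3, c=M0/2=0, d=(M1−M0)/(6·3)=4/45, b=Δ0−h0·(2M0+M1)/6=-37/15
seg 1: a=-2, c=M1/2=4/5, d=(M2−M1)/(6·2)=-2/15, b=Δ1−h1·(2M1+M2)/6=-1/15
t_q=9/4 → seg 0, τ=9/4; S=3+-37/15·τ+0·τ²+4/45·τ³=-123/80

  seg 0: a=3 b=-37/15 c=0 d=4/45
  seg 1: a=-2 b=-1/15 c=4/5 d=-2/15
S(9/4) = -123/80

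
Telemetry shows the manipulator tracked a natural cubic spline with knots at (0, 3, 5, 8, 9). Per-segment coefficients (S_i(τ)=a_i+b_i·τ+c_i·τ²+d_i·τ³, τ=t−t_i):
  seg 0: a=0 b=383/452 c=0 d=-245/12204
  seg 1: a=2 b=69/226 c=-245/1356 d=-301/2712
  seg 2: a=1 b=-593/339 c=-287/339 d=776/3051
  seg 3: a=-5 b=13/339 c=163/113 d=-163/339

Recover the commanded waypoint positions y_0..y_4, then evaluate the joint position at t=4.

y_0=0 y_1=2 y_2=1 y_3=-5 y_4=-4
S(4) = 5461/2712

y_0 = S_0(0) = a_0 = 0
y_1 = S_1(0) = a_1 = 2
y_2 = S_2(0) = a_2 = 1
y_3 = S_3(0) = a_3 = -5
y_4 = S_3(1) = -4
t_q=4 is in segment 1 (τ=1); S_1(τ)=5461/2712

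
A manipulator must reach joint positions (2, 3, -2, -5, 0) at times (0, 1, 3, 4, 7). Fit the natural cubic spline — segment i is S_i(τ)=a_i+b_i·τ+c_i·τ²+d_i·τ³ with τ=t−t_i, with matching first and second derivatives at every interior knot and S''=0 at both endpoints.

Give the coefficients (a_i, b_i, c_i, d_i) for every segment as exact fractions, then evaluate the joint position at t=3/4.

  seg 0: a=2 b=2383/1500 c=0 d=-883/1500
  seg 1: a=3 b=-133/750 c=-883/500 d=907/3000
  seg 2: a=-2 b=-271/75 c=6/125 d=212/375
  seg 3: a=-5 b=-683/375 c=218/125 d=-218/1125
S(3/4) = 94181/32000

Δ: Δ0=1, Δ1=-5/2, Δ2=-3, Δ3=5/3
row 1: diag=6, rhs=-21; c'=1/3, d'=-7/2
row 2: denom=6−2·1/3=16/3; d'=(-3−2·-7/2)/(16/3)=3/4
row 3: denom=8−1·3/16=125/16; d'=(28−1·3/4)/(125/16)=436/125
back: M3=436/125
back: M2=3/4−3/16·436/125=12/125
back: M1=-7/2−1/3·12/125=-883/250
M: M0=0, M1=-883/250, M2=12/125, M3=436/125, M4=0
seg 0: a=2, c=M0/2=0, d=(M1−M0)/(6·1)=-883/1500, b=Δ0−h0·(2M0+M1)/6=2383/1500
seg 1: a=3, c=M1/2=-883/500, d=(M2−M1)/(6·2)=907/3000, b=Δ1−h1·(2M1+M2)/6=-133/750
seg 2: a=-2, c=M2/2=6/125, d=(M3−M2)/(6·1)=212/375, b=Δ2−h2·(2M2+M3)/6=-271/75
seg 3: a=-5, c=M3/2=218/125, d=(M4−M3)/(6·3)=-218/1125, b=Δ3−h3·(2M3+M4)/6=-683/375
t_q=3/4 → seg 0, τ=3/4; S=2+2383/1500·τ+0·τ²+-883/1500·τ³=94181/32000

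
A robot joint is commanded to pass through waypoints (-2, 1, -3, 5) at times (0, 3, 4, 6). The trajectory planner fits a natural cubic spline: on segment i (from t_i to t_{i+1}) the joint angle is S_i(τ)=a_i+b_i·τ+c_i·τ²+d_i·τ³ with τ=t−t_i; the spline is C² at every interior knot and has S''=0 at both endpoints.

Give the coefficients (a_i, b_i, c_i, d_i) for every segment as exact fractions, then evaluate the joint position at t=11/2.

  seg 0: a=-2 b=161/47 c=0 d=-38/141
  seg 1: a=1 b=-181/47 c=-114/47 d=107/47
  seg 2: a=-3 b=-88/47 c=207/47 d=-69/94
S(11/2) = 1221/752

Δ: Δ0=1, Δ1=-4, Δ2=4
row 1: diag=8, rhs=-30; c'=1/8, d'=-15/4
row 2: denom=6−1·1/8=47/8; d'=(48−1·-15/4)/(47/8)=414/47
back: M2=414/47
back: M1=-15/4−1/8·414/47=-228/47
M: M0=0, M1=-228/47, M2=414/47, M3=0
seg 0: a=-2, c=M0/2=0, d=(M1−M0)/(6·3)=-38/141, b=Δ0−h0·(2M0+M1)/6=161/47
seg 1: a=1, c=M1/2=-114/47, d=(M2−M1)/(6·1)=107/47, b=Δ1−h1·(2M1+M2)/6=-181/47
seg 2: a=-3, c=M2/2=207/47, d=(M3−M2)/(6·2)=-69/94, b=Δ2−h2·(2M2+M3)/6=-88/47
t_q=11/2 → seg 2, τ=3/2; S=-3+-88/47·τ+207/47·τ²+-69/94·τ³=1221/752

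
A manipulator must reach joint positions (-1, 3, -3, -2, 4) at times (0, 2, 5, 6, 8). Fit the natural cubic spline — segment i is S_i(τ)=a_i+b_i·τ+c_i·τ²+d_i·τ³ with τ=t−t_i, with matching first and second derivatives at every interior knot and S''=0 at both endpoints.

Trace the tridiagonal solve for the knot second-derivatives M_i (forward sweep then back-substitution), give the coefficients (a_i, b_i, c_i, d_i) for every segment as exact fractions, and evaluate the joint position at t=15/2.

  seg 0: a=-1 b=163/52 c=0 d=-59/208
  seg 1: a=3 b=-7/26 c=-177/104 d=3/8
  seg 2: a=-3 b=-37/104 c=87/52 d=-33/104
  seg 3: a=-2 b=53/26 c=75/104 d=-25/208
S(15/2) = 3785/1664

Δ: Δ0=2, Δ1=-2, Δ2=1, Δ3=3
row 1: diag=10, rhs=-24; c'=3/10, d'=-12/5
row 2: denom=8−3·3/10=71/10; d'=(18−3·-12/5)/(71/10)=252/71
row 3: denom=6−1·10/71=416/71; d'=(12−1·252/71)/(416/71)=75/52
back: M3=75/52
back: M2=252/71−10/71·75/52=87/26
back: M1=-12/5−3/10·87/26=-177/52
M: M0=0, M1=-177/52, M2=87/26, M3=75/52, M4=0
seg 0: a=-1, c=M0/2=0, d=(M1−M0)/(6·2)=-59/208, b=Δ0−h0·(2M0+M1)/6=163/52
seg 1: a=3, c=M1/2=-177/104, d=(M2−M1)/(6·3)=3/8, b=Δ1−h1·(2M1+M2)/6=-7/26
seg 2: a=-3, c=M2/2=87/52, d=(M3−M2)/(6·1)=-33/104, b=Δ2−h2·(2M2+M3)/6=-37/104
seg 3: a=-2, c=M3/2=75/104, d=(M4−M3)/(6·2)=-25/208, b=Δ3−h3·(2M3+M4)/6=53/26
t_q=15/2 → seg 3, τ=3/2; S=-2+53/26·τ+75/104·τ²+-25/208·τ³=3785/1664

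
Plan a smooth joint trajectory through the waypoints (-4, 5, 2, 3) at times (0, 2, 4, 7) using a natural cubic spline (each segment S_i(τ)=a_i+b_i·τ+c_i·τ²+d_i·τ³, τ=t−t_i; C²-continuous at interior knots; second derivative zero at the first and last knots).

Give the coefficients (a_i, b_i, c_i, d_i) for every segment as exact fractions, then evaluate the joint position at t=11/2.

  seg 0: a=-4 b=352/57 c=0 d=-191/456
  seg 1: a=5 b=131/114 c=-191/76 d=271/456
  seg 2: a=2 b=-101/57 c=20/19 d=-20/171
S(11/2) = 25/19

Δ: Δ0=9/2, Δ1=-3/2, Δ2=1/3
row 1: diag=8, rhs=-36; c'=1/4, d'=-9/2
row 2: denom=10−2·1/4=19/2; d'=(11−2·-9/2)/(19/2)=40/19
back: M2=40/19
back: M1=-9/2−1/4·40/19=-191/38
M: M0=0, M1=-191/38, M2=40/19, M3=0
seg 0: a=-4, c=M0/2=0, d=(M1−M0)/(6·2)=-191/456, b=Δ0−h0·(2M0+M1)/6=352/57
seg 1: a=5, c=M1/2=-191/76, d=(M2−M1)/(6·2)=271/456, b=Δ1−h1·(2M1+M2)/6=131/114
seg 2: a=2, c=M2/2=20/19, d=(M3−M2)/(6·3)=-20/171, b=Δ2−h2·(2M2+M3)/6=-101/57
t_q=11/2 → seg 2, τ=3/2; S=2+-101/57·τ+20/19·τ²+-20/171·τ³=25/19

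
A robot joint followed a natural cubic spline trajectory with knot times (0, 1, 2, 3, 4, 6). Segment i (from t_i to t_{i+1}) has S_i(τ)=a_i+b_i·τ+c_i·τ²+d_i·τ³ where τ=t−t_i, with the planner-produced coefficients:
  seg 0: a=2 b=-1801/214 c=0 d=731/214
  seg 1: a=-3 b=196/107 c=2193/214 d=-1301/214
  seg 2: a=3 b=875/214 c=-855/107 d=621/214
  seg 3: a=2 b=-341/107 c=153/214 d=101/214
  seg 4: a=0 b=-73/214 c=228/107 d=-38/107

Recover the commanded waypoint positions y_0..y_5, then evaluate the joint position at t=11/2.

y_0=2 y_1=-3 y_2=3 y_3=2 y_4=0 y_5=5
S(11/2) = 330/107

y_0 = S_0(0) = a_0 = 2
y_1 = S_1(0) = a_1 = -3
y_2 = S_2(0) = a_2 = 3
y_3 = S_3(0) = a_3 = 2
y_4 = S_4(0) = a_4 = 0
y_5 = S_4(2) = 5
t_q=11/2 is in segment 4 (τ=3/2); S_4(τ)=330/107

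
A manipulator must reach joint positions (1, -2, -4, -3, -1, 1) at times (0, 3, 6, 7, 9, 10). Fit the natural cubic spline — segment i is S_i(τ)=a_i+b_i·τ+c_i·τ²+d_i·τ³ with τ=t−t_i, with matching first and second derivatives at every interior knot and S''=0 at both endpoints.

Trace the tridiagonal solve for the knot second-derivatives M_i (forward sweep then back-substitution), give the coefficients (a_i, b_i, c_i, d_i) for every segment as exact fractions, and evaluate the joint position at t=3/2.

  seg 0: a=1 b=-308/339 c=0 d=-31/3051
  seg 1: a=-2 b=-401/339 c=-31/339 d=268/3051
  seg 2: a=-4 b=217/339 c=79/113 d=-115/339
  seg 3: a=-3 b=346/339 c=-36/113 d=209/1356
  seg 4: a=-1 b=541/339 c=137/226 d=-137/678
S(3/2) = -359/904

Δ: Δ0=-1, Δ1=-2/3, Δ2=1, Δ3=1, Δ4=2
row 1: diag=12, rhs=2; c'=1/4, d'=1/6
row 2: denom=8−3·1/4=29/4; d'=(10−3·1/6)/(29/4)=38/29
row 3: denom=6−1·4/29=170/29; d'=(0−1·38/29)/(170/29)=-19/85
row 4: denom=6−2·29/85=452/85; d'=(6−2·-19/85)/(452/85)=137/113
back: M4=137/113
back: M3=-19/85−29/85·137/113=-72/113
back: M2=38/29−4/29·-72/113=158/113
back: M1=1/6−1/4·158/113=-62/339
M: M0=0, M1=-62/339, M2=158/113, M3=-72/113, M4=137/113, M5=0
seg 0: a=1, c=M0/2=0, d=(M1−M0)/(6·3)=-31/3051, b=Δ0−h0·(2M0+M1)/6=-308/339
seg 1: a=-2, c=M1/2=-31/339, d=(M2−M1)/(6·3)=268/3051, b=Δ1−h1·(2M1+M2)/6=-401/339
seg 2: a=-4, c=M2/2=79/113, d=(M3−M2)/(6·1)=-115/339, b=Δ2−h2·(2M2+M3)/6=217/339
seg 3: a=-3, c=M3/2=-36/113, d=(M4−M3)/(6·2)=209/1356, b=Δ3−h3·(2M3+M4)/6=346/339
seg 4: a=-1, c=M4/2=137/226, d=(M5−M4)/(6·1)=-137/678, b=Δ4−h4·(2M4+M5)/6=541/339
t_q=3/2 → seg 0, τ=3/2; S=1+-308/339·τ+0·τ²+-31/3051·τ³=-359/904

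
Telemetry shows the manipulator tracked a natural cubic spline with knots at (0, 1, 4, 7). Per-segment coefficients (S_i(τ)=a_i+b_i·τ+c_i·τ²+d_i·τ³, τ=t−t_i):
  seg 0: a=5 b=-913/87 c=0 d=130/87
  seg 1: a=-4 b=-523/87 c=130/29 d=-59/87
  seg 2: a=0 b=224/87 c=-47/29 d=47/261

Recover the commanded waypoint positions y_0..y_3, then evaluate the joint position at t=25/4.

y_0=5 y_1=-4 y_2=0 y_3=-2
S(25/4) = -669/1856

y_0 = S_0(0) = a_0 = 5
y_1 = S_1(0) = a_1 = -4
y_2 = S_2(0) = a_2 = 0
y_3 = S_2(3) = -2
t_q=25/4 is in segment 2 (τ=9/4); S_2(τ)=-669/1856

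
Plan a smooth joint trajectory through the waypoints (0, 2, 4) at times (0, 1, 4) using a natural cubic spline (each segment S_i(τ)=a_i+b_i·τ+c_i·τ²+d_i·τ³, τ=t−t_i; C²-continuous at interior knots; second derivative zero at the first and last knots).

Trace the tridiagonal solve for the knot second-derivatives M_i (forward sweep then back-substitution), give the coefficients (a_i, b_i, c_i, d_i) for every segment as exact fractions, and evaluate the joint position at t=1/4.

  seg 0: a=0 b=13/6 c=0 d=-1/6
  seg 1: a=2 b=5/3 c=-1/2 d=1/18
S(1/4) = 69/128

Δ: Δ0=2, Δ1=2/3
row 1: diag=8, rhs=-8; c'=3/8, d'=-1
back: M1=-1
M: M0=0, M1=-1, M2=0
seg 0: a=0, c=M0/2=0, d=(M1−M0)/(6·1)=-1/6, b=Δ0−h0·(2M0+M1)/6=13/6
seg 1: a=2, c=M1/2=-1/2, d=(M2−M1)/(6·3)=1/18, b=Δ1−h1·(2M1+M2)/6=5/3
t_q=1/4 → seg 0, τ=1/4; S=0+13/6·τ+0·τ²+-1/6·τ³=69/128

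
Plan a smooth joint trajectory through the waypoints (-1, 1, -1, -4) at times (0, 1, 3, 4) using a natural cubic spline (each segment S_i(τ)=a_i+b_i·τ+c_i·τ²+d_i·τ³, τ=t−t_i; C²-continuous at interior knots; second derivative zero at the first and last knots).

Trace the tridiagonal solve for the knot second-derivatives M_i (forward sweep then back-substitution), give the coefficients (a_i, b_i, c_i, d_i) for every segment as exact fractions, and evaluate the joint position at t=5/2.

  seg 0: a=-1 b=39/16 c=0 d=-7/16
  seg 1: a=1 b=9/8 c=-21/16 d=1/8
  seg 2: a=-1 b=-21/8 c=-9/16 d=3/16
S(5/2) = 5/32

Δ: Δ0=2, Δ1=-1, Δ2=-3
row 1: diag=6, rhs=-18; c'=1/3, d'=-3
row 2: denom=6−2·1/3=16/3; d'=(-12−2·-3)/(16/3)=-9/8
back: M2=-9/8
back: M1=-3−1/3·-9/8=-21/8
M: M0=0, M1=-21/8, M2=-9/8, M3=0
seg 0: a=-1, c=M0/2=0, d=(M1−M0)/(6·1)=-7/16, b=Δ0−h0·(2M0+M1)/6=39/16
seg 1: a=1, c=M1/2=-21/16, d=(M2−M1)/(6·2)=1/8, b=Δ1−h1·(2M1+M2)/6=9/8
seg 2: a=-1, c=M2/2=-9/16, d=(M3−M2)/(6·1)=3/16, b=Δ2−h2·(2M2+M3)/6=-21/8
t_q=5/2 → seg 1, τ=3/2; S=1+9/8·τ+-21/16·τ²+1/8·τ³=5/32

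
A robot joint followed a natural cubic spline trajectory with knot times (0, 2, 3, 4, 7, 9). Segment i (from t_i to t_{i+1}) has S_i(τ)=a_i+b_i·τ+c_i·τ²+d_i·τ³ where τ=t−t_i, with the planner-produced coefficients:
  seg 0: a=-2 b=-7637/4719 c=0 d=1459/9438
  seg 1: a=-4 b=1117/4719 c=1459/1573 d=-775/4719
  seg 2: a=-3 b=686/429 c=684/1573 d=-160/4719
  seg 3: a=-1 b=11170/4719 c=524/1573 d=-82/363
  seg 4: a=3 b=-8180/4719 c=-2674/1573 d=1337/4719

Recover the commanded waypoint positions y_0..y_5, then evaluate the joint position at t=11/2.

y_0 = S_0(0) = a_0 = -2
y_1 = S_1(0) = a_1 = -4
y_2 = S_2(0) = a_2 = -3
y_3 = S_3(0) = a_3 = -1
y_4 = S_4(0) = a_4 = 3
y_5 = S_4(2) = -5
t_q=11/2 is in segment 3 (τ=3/2); S_3(τ)=15967/6292

y_0=-2 y_1=-4 y_2=-3 y_3=-1 y_4=3 y_5=-5
S(11/2) = 15967/6292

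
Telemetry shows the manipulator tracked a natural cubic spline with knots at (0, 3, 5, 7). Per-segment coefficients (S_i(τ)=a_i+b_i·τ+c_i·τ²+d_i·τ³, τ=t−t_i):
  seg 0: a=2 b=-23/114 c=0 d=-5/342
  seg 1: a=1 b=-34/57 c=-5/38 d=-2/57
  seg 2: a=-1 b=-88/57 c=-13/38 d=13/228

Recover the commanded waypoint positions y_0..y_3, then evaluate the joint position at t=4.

y_0 = S_0(0) = a_0 = 2
y_1 = S_1(0) = a_1 = 1
y_2 = S_2(0) = a_2 = -1
y_3 = S_2(2) = -5
t_q=4 is in segment 1 (τ=1); S_1(τ)=9/38

y_0=2 y_1=1 y_2=-1 y_3=-5
S(4) = 9/38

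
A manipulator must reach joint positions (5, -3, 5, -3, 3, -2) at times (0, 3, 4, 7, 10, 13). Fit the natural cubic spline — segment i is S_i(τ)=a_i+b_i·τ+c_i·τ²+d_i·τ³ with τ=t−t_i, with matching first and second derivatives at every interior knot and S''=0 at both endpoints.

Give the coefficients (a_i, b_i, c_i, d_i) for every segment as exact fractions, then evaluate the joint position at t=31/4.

Δ: Δ0=-8/3, Δ1=8, Δ2=-8/3, Δ3=2, Δ4=-5/3
row 1: diag=8, rhs=64; c'=1/8, d'=8
row 2: denom=8−1·1/8=63/8; d'=(-64−1·8)/(63/8)=-64/7
row 3: denom=12−3·8/21=76/7; d'=(28−3·-64/7)/(76/7)=97/19
row 4: denom=12−3·21/76=849/76; d'=(-22−3·97/19)/(849/76)=-2836/849
back: M4=-2836/849
back: M3=97/19−21/76·-2836/849=1706/283
back: M2=-64/7−8/21·1706/283=-9712/849
back: M1=8−1/8·-9712/849=8006/849
M: M0=0, M1=8006/849, M2=-9712/849, M3=1706/283, M4=-2836/849, M5=0
seg 0: a=5, c=M0/2=0, d=(M1−M0)/(6·3)=4003/7641, b=Δ0−h0·(2M0+M1)/6=-2089/283
seg 1: a=-3, c=M1/2=4003/849, d=(M2−M1)/(6·1)=-2953/849, b=Δ1−h1·(2M1+M2)/6=1914/283
seg 2: a=5, c=M2/2=-4856/849, d=(M3−M2)/(6·3)=7415/7641, b=Δ2−h2·(2M2+M3)/6=4889/849
seg 3: a=-3, c=M3/2=853/283, d=(M4−M3)/(6·3)=-3977/7641, b=Δ3−h3·(2M3+M4)/6=-2002/849
seg 4: a=3, c=M4/2=-1418/849, d=(M5−M4)/(6·3)=1418/7641, b=Δ4−h4·(2M4+M5)/6=1421/849
t_q=31/4 → seg 3, τ=3/4; S=-3+-2002/849·τ+853/283·τ²+-3977/7641·τ³=-59637/18112

  seg 0: a=5 b=-2089/283 c=0 d=4003/7641
  seg 1: a=-3 b=1914/283 c=4003/849 d=-2953/849
  seg 2: a=5 b=4889/849 c=-4856/849 d=7415/7641
  seg 3: a=-3 b=-2002/849 c=853/283 d=-3977/7641
  seg 4: a=3 b=1421/849 c=-1418/849 d=1418/7641
S(31/4) = -59637/18112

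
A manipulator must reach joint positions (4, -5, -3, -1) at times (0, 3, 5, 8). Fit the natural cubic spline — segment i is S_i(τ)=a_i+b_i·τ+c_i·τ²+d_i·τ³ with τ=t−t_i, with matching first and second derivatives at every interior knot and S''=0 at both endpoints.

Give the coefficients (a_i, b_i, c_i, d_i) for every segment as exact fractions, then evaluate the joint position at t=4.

  seg 0: a=4 b=-205/48 c=0 d=61/432
  seg 1: a=-5 b=-11/24 c=61/48 d=-13/48
  seg 2: a=-3 b=11/8 c=-17/48 d=17/432
S(4) = -107/24

Δ: Δ0=-3, Δ1=1, Δ2=2/3
row 1: diag=10, rhs=24; c'=1/5, d'=12/5
row 2: denom=10−2·1/5=48/5; d'=(-2−2·12/5)/(48/5)=-17/24
back: M2=-17/24
back: M1=12/5−1/5·-17/24=61/24
M: M0=0, M1=61/24, M2=-17/24, M3=0
seg 0: a=4, c=M0/2=0, d=(M1−M0)/(6·3)=61/432, b=Δ0−h0·(2M0+M1)/6=-205/48
seg 1: a=-5, c=M1/2=61/48, d=(M2−M1)/(6·2)=-13/48, b=Δ1−h1·(2M1+M2)/6=-11/24
seg 2: a=-3, c=M2/2=-17/48, d=(M3−M2)/(6·3)=17/432, b=Δ2−h2·(2M2+M3)/6=11/8
t_q=4 → seg 1, τ=1; S=-5+-11/24·τ+61/48·τ²+-13/48·τ³=-107/24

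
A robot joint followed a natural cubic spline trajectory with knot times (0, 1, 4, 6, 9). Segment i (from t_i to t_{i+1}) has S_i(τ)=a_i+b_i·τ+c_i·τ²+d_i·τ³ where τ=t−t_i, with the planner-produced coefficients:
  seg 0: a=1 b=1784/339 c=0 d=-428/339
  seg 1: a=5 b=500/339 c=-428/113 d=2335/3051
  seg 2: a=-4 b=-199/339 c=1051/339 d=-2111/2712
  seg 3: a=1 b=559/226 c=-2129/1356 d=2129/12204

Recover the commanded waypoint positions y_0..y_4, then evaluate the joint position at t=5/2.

y_0=1 y_1=5 y_2=-4 y_3=1 y_4=-1
S(5/2) = 1151/904

y_0 = S_0(0) = a_0 = 1
y_1 = S_1(0) = a_1 = 5
y_2 = S_2(0) = a_2 = -4
y_3 = S_3(0) = a_3 = 1
y_4 = S_3(3) = -1
t_q=5/2 is in segment 1 (τ=3/2); S_1(τ)=1151/904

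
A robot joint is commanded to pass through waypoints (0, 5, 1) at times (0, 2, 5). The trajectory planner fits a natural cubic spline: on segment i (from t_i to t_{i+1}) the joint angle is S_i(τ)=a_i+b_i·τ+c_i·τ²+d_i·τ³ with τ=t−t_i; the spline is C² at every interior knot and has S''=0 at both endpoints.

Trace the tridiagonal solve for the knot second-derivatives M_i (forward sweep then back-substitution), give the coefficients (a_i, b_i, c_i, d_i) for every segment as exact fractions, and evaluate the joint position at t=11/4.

Δ: Δ0=5/2, Δ1=-4/3
row 1: diag=10, rhs=-23; c'=3/10, d'=-23/10
back: M1=-23/10
M: M0=0, M1=-23/10, M2=0
seg 0: a=0, c=M0/2=0, d=(M1−M0)/(6·2)=-23/120, b=Δ0−h0·(2M0+M1)/6=49/15
seg 1: a=5, c=M1/2=-23/20, d=(M2−M1)/(6·3)=23/180, b=Δ1−h1·(2M1+M2)/6=29/30
t_q=11/4 → seg 1, τ=3/4; S=5+29/30·τ+-23/20·τ²+23/180·τ³=6569/1280

  seg 0: a=0 b=49/15 c=0 d=-23/120
  seg 1: a=5 b=29/30 c=-23/20 d=23/180
S(11/4) = 6569/1280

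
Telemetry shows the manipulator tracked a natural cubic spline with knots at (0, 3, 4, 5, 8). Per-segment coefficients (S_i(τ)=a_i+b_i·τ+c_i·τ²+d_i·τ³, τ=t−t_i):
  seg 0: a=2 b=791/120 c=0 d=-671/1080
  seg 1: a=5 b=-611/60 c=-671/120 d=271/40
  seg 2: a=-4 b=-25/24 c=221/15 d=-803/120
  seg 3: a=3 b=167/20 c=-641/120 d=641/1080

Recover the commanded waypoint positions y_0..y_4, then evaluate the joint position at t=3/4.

y_0 = S_0(0) = a_0 = 2
y_1 = S_1(0) = a_1 = 5
y_2 = S_2(0) = a_2 = -4
y_3 = S_3(0) = a_3 = 3
y_4 = S_3(3) = -4
t_q=3/4 is in segment 0 (τ=3/4); S_0(τ)=3421/512

y_0=2 y_1=5 y_2=-4 y_3=3 y_4=-4
S(3/4) = 3421/512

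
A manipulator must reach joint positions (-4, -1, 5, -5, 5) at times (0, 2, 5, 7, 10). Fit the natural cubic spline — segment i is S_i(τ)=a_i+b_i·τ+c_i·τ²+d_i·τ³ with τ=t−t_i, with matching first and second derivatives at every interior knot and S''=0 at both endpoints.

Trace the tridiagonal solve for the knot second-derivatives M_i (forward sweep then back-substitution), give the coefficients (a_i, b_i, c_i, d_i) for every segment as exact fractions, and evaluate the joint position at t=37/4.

Δ: Δ0=3/2, Δ1=2, Δ2=-5, Δ3=10/3
row 1: diag=10, rhs=3; c'=3/10, d'=3/10
row 2: denom=10−3·3/10=91/10; d'=(-42−3·3/10)/(91/10)=-33/7
row 3: denom=10−2·20/91=870/91; d'=(50−2·-33/7)/(870/91)=2704/435
back: M3=2704/435
back: M2=-33/7−20/91·2704/435=-529/87
back: M1=3/10−3/10·-529/87=308/145
M: M0=0, M1=308/145, M2=-529/87, M3=2704/435, M4=0
seg 0: a=-4, c=M0/2=0, d=(M1−M0)/(6·2)=77/435, b=Δ0−h0·(2M0+M1)/6=689/870
seg 1: a=-1, c=M1/2=154/145, d=(M2−M1)/(6·3)=-3569/7830, b=Δ1−h1·(2M1+M2)/6=2537/870
seg 2: a=5, c=M2/2=-529/174, d=(M3−M2)/(6·2)=1783/1740, b=Δ2−h2·(2M2+M3)/6=-1313/435
seg 3: a=-5, c=M3/2=1352/435, d=(M4−M3)/(6·3)=-1352/3915, b=Δ3−h3·(2M3+M4)/6=-418/145
t_q=37/4 → seg 3, τ=9/4; S=-5+-418/145·τ+1352/435·τ²+-1352/3915·τ³=73/232

  seg 0: a=-4 b=689/870 c=0 d=77/435
  seg 1: a=-1 b=2537/870 c=154/145 d=-3569/7830
  seg 2: a=5 b=-1313/435 c=-529/174 d=1783/1740
  seg 3: a=-5 b=-418/145 c=1352/435 d=-1352/3915
S(37/4) = 73/232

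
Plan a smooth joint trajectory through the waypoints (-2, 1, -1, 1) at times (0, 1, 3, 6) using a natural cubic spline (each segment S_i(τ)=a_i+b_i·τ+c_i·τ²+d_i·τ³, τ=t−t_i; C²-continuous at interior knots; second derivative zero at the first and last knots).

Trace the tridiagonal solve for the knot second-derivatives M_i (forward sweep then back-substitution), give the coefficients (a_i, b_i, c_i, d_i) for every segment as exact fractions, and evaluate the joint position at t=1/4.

  seg 0: a=-2 b=317/84 c=0 d=-65/84
  seg 1: a=1 b=61/42 c=-65/28 d=23/42
  seg 2: a=-1 b=-53/42 c=27/28 d=-3/28
S(1/4) = -1915/1792

Δ: Δ0=3, Δ1=-1, Δ2=2/3
row 1: diag=6, rhs=-24; c'=1/3, d'=-4
row 2: denom=10−2·1/3=28/3; d'=(10−2·-4)/(28/3)=27/14
back: M2=27/14
back: M1=-4−1/3·27/14=-65/14
M: M0=0, M1=-65/14, M2=27/14, M3=0
seg 0: a=-2, c=M0/2=0, d=(M1−M0)/(6·1)=-65/84, b=Δ0−h0·(2M0+M1)/6=317/84
seg 1: a=1, c=M1/2=-65/28, d=(M2−M1)/(6·2)=23/42, b=Δ1−h1·(2M1+M2)/6=61/42
seg 2: a=-1, c=M2/2=27/28, d=(M3−M2)/(6·3)=-3/28, b=Δ2−h2·(2M2+M3)/6=-53/42
t_q=1/4 → seg 0, τ=1/4; S=-2+317/84·τ+0·τ²+-65/84·τ³=-1915/1792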